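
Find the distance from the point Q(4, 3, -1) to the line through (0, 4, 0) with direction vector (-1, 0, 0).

Direction vector d = (-1, 0, 0).
AP = (4, -1, -1), and AP × d = (0, 1, -1).
|AP × d|² = 2 and |d|² = 1, so the distance is √2.

√2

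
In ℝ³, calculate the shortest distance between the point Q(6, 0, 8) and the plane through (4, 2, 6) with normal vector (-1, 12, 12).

2/17

The plane has equation n·(r − (4, 2, 6)) = 0, i.e. n·r = 92.
d = |(-1)·6 + 12·0 + 12·8 − 92| / √(1 + 144 + 144) = |-2| / 17 = 2/17.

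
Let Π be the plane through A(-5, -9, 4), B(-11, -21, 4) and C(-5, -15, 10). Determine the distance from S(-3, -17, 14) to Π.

AB = (-6, -12, 0) and AC = (0, -6, 6), so a normal is n = AB × AC = (-72, 36, 36).
n = (-72, 36, 36); n·P − 180 = -72; |n| = 36√6; distance = 72/(36√6) = 2/√6.

2/√6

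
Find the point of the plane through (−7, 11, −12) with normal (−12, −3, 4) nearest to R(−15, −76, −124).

The perpendicular from R has direction n = (−12, −3, 4): r = (−15, −76, −124) + t(−12, −3, 4).
Substitute into the plane: n·(R + tn) = 3 gives -88 + 169t = 3, so t = 7/13.
Foot = (−15, −76, −124) + (7/13)·(−12, −3, 4) = (−279/13, −1009/13, −1584/13).

(-279/13, -1009/13, -1584/13)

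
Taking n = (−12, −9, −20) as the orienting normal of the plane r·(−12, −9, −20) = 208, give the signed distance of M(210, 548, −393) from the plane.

n·M − 208 = 200.
|n| = 25, so the signed distance is 200/25 = 8.

8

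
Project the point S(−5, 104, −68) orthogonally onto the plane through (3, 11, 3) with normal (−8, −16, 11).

n = (−8, −16, 11), |n|² = 441, and n·S − (-167) = -2205.
t = -2205/441 = -5, so the foot is S − t·n = (−5, 104, −68) − (-5)·(−8, −16, 11) = (−45, 24, −13).

(-45, 24, -13)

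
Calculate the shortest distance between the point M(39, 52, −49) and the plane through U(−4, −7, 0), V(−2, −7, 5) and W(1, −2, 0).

√6

UV = (2, 0, 5) and UW = (5, 5, 0), so a normal is n = UV × UW = (−25, 25, 10).
Then n·(39, 52, −49) − (−75) = −90.
|n| = √(625 + 625 + 100) = 15√6, so the distance is |-90|/(15√6) = √6.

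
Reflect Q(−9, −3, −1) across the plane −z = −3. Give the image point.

(-9, -3, 7)

With n = (0, 0, −1), the signed offset is (n·Q − (-3))/|n|² = 4/1 = 4.
Q' = Q − 2t·n = (−9, −3, −1) − 8·(0, 0, −1) = (−9, −3, 7).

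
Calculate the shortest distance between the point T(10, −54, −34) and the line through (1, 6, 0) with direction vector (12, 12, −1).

Direction vector d = (12, 12, −1).
AP = (9, −60, −34); AP·d = -578, |AP|² = 4837, |d|² = 289.
distance² = |AP|² − (AP·d)²/|d|² = 4837 − 334084/289 = 3681, so the distance is 3√409.

3√409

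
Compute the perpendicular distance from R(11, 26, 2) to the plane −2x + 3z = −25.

9/√13

Normal vector n = (−2, 0, 3), and n·(11, 26, 2) − (−25) = 9.
|n| = √(4 + 0 + 9) = √13, so the distance is |9|/√13 = 9/√13.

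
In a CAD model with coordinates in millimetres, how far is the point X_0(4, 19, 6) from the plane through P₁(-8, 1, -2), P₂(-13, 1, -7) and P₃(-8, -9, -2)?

2√2

P₁P₂ = (-5, 0, -5) and P₁P₃ = (0, -10, 0), so a normal is n = P₁P₂ × P₁P₃ = (-50, 0, 50).
d = |(-50)·4 + 50·6 − 300| / √(2500 + 0 + 2500) = |-200| / (50√2) = 2√2.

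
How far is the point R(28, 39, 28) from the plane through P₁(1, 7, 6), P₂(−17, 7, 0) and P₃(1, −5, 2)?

7√11/11

P₁P₂ = (−18, 0, −6) and P₁P₃ = (0, −12, −4), so a normal is n = P₁P₂ × P₁P₃ = (−72, −72, 216).
Then n·(28, 39, 28) − 720 = 504.
|n| = √(5184 + 5184 + 46656) = 72√11, so the distance is |504|/(72√11) = 7√11/11.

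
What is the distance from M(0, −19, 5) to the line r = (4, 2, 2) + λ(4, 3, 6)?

Direction vector d = (4, 3, 6).
AP = (−4, −21, 3), and AP × d = (−135, 36, 72).
|AP × d|² = 24705 and |d|² = 61, so the distance is √(24705/61) = √405 = 9√5.

9√5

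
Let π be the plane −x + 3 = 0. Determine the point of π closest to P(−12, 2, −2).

(3, 2, -2)

n = (−1, 0, 0), |n|² = 1, and n·P − (-3) = 15.
t = 15/1 = 15, so the foot is P − t·n = (−12, 2, −2) − 15·(−1, 0, 0) = (3, 2, −2).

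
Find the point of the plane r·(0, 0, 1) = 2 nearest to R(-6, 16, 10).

The perpendicular from R has direction n = (0, 0, 1): r = (-6, 16, 10) + μ(0, 0, 1).
Substitute into the plane: n·(R + μn) = 2 gives 10 + 1μ = 2, so μ = -8.
Foot = (-6, 16, 10) + (-8)·(0, 0, 1) = (-6, 16, 2).

(-6, 16, 2)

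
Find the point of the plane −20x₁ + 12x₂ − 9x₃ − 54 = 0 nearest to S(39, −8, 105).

The perpendicular from S has direction n = (−20, 12, −9): r = (39, −8, 105) + λ(−20, 12, −9).
Substitute into the plane: n·(S + λn) = 54 gives -1821 + 625λ = 54, so λ = 3.
Foot = (39, −8, 105) + 3·(−20, 12, −9) = (−21, 28, 78).

(-21, 28, 78)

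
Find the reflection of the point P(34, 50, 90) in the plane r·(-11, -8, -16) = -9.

(-76, -30, -70)

With n = (-11, -8, -16), the signed offset is (n·P − (-9))/|n|² = -2205/441 = -5.
P' = P − 2t·n = (34, 50, 90) − (-10)·(-11, -8, -16) = (-76, -30, -70).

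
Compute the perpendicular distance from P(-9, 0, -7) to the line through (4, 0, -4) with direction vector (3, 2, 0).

√61

Direction vector d = (3, 2, 0).
AP = (-13, 0, -3); AP·d = -39, |AP|² = 178, |d|² = 13.
distance² = |AP|² − (AP·d)²/|d|² = 178 − 1521/13 = 61, so the distance is √61.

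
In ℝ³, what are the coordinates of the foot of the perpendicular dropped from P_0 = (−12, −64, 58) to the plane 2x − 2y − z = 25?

n = (2, −2, −1), |n|² = 9, and n·P_0 − 25 = 21.
t = 21/9 = 7/3, so the foot is P_0 − t·n = (−12, −64, 58) − (7/3)·(2, −2, −1) = (−50/3, −178/3, 181/3).

(-50/3, -178/3, 181/3)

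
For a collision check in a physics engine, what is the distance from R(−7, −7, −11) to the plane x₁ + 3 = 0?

Normal vector n = (1, 0, 0), and n·(−7, −7, −11) − (−3) = −4.
|n| = √(1 + 0 + 0) = 1, so the distance is |-4|/1 = 4.

4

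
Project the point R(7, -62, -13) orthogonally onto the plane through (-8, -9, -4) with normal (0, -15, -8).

The perpendicular from R has direction n = (0, -15, -8): r = (7, -62, -13) + λ(0, -15, -8).
Substitute into the plane: n·(R + λn) = 167 gives 1034 + 289λ = 167, so λ = -3.
Foot = (7, -62, -13) + (-3)·(0, -15, -8) = (7, -17, 11).

(7, -17, 11)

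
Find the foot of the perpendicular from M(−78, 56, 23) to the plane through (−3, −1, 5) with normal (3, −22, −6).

The perpendicular from M has direction n = (3, −22, −6): r = (−78, 56, 23) + λ(3, −22, −6).
Substitute into the plane: n·(M + λn) = -17 gives -1604 + 529λ = -17, so λ = 3.
Foot = (−78, 56, 23) + 3·(3, −22, −6) = (−69, −10, 5).

(-69, -10, 5)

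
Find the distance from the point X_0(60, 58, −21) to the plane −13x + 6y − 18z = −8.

n = (−13, 6, −18); n·P − (-8) = -46; |n| = 23; distance = 46/23 = 2.

2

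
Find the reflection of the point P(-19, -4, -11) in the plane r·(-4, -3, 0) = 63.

(-11, 2, -11)

n = (-4, -3, 0), |n|² = 25, n·P − 63 = 25, so t = 25/25 = 1.
Foot F = P − 1·n = (-15, -1, -11); the reflection is 2F − P = (-11, 2, -11).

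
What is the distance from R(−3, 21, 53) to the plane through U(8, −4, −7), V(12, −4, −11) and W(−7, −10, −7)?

UV = (4, 0, −4) and UW = (−15, −6, 0), so a normal is n = UV × UW = (−24, 60, −24).
d = |(-24)·(-3) + 60·21 + (-24)·53 − (-264)| / √(576 + 3600 + 576) = |324| / (12√33) = 27/√33.

9√33/11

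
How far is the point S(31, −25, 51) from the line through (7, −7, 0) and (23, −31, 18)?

A direction vector is d = (16, −24, 18).
AP = (24, −18, 51); AP·d = 1734, |AP|² = 3501, |d|² = 1156.
distance² = |AP|² − (AP·d)²/|d|² = 3501 − 3006756/1156 = 900, so the distance is 30.

30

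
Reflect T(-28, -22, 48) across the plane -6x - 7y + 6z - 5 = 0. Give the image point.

With n = (-6, -7, 6), the signed offset is (n·T − 5)/|n|² = 605/121 = 5.
T' = T − 2t·n = (-28, -22, 48) − 10·(-6, -7, 6) = (32, 48, -12).

(32, 48, -12)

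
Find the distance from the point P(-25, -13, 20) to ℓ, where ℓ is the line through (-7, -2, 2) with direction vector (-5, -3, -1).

Direction vector d = (-5, -3, -1).
AP = (-18, -11, 18); AP·d = 105, |AP|² = 769, |d|² = 35.
distance² = |AP|² − (AP·d)²/|d|² = 769 − 11025/35 = 454, so the distance is √454.

√454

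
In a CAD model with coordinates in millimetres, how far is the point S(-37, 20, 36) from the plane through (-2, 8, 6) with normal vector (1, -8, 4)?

The plane has equation n·(r − (-2, 8, 6)) = 0, i.e. n·r = -42.
n = (1, -8, 4); n·P − (-42) = -11; |n| = 9; distance = 11/9.

11/9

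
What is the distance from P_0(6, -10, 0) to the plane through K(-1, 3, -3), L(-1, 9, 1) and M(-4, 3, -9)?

KL = (0, 6, 4) and KM = (-3, 0, -6), so a normal is n = KL × KM = (-36, -12, 18).
Then n·(6, -10, 0) - (-54) = -42.
|n| = √(1296 + 144 + 324) = 42, so the distance is |-42|/42 = 1.

1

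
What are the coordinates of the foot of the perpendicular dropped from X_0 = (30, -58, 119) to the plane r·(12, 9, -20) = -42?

(78, -22, 39)

The perpendicular from X_0 has direction n = (12, 9, -20): r = (30, -58, 119) + t(12, 9, -20).
Substitute into the plane: n·(X_0 + tn) = -42 gives -2542 + 625t = -42, so t = 4.
Foot = (30, -58, 119) + 4·(12, 9, -20) = (78, -22, 39).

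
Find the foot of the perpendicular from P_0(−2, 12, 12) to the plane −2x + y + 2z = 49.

The perpendicular from P_0 has direction n = (−2, 1, 2): r = (−2, 12, 12) + t(−2, 1, 2).
Substitute into the plane: n·(P_0 + tn) = 49 gives 40 + 9t = 49, so t = 1.
Foot = (−2, 12, 12) + 1·(−2, 1, 2) = (−4, 13, 14).

(-4, 13, 14)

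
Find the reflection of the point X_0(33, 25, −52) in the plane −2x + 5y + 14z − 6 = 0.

(21, 55, 32)

n = (−2, 5, 14), |n|² = 225, n·X_0 − 6 = -675, so t = -675/225 = -3.
Foot F = X_0 − (-3)·n = (27, 40, −10); the reflection is 2F − X_0 = (21, 55, 32).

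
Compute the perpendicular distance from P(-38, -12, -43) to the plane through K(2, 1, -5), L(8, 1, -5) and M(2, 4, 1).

KL = (6, 0, 0) and KM = (0, 3, 6), so a normal is n = KL × KM = (0, -36, 18).
d = |(-36)·(-12) + 18·(-43) − (-126)| / √(0 + 1296 + 324) = |-216| / (18√5) = 12√5/5.

12√5/5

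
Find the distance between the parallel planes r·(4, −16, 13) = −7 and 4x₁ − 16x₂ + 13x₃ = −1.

With common normal n = (4, −16, 13) (|n| = 21), the distance is |(-7) − (-1)|/|n| = 6/21 = 2/7.

2/7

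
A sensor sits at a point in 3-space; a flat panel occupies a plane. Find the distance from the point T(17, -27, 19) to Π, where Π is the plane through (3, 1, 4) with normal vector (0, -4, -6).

The plane has equation n·(r − (3, 1, 4)) = 0, i.e. n·r = -28.
Then n·(17, -27, 19) - (-28) = 22.
|n| = √(0 + 16 + 36) = 2√13, so the distance is |22|/(2√13) = 11√13/13.

11/√13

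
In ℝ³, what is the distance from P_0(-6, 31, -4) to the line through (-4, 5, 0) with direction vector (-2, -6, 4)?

Direction vector d = (-2, -6, 4).
AP = (-2, 26, -4), and AP × d = (80, 16, 64).
|AP × d|² = 10752 and |d|² = 56, so the distance is √(10752/56) = √192 = 8√3.

8√3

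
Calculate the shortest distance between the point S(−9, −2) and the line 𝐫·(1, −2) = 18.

23/√5

d = |1·(-9) + (-2)·(-2) − 18| / √(1 + 4) = |-23|/√5 = 23/√5.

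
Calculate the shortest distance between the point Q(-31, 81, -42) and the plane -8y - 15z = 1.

Normal vector n = (0, -8, -15), and n·(-31, 81, -42) - 1 = -19.
|n| = √(0 + 64 + 225) = 17, so the distance is |-19|/17 = 19/17.

19/17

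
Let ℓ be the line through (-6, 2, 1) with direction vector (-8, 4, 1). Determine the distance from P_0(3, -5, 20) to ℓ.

√410

Direction vector d = (-8, 4, 1).
AP = (9, -7, 19); AP·d = -81, |AP|² = 491, |d|² = 81.
distance² = |AP|² − (AP·d)²/|d|² = 491 − 6561/81 = 410, so the distance is √410.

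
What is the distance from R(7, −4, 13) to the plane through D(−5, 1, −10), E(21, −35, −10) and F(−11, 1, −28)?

13/23

DE = (26, −36, 0) and DF = (−6, 0, −18), so a normal is n = DE × DF = (648, 468, −216).
d = |648·7 + 468·(-4) + (-216)·13 − (-612)| / √(419904 + 219024 + 46656) = |468| / 828 = 13/23.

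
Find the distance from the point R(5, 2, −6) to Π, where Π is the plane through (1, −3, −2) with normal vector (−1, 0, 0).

The plane has equation n·(r − (1, −3, −2)) = 0, i.e. n·r = -1.
Then n·(5, 2, −6) − (−1) = −4.
|n| = √(1 + 0 + 0) = 1, so the distance is |-4|/1 = 4.

4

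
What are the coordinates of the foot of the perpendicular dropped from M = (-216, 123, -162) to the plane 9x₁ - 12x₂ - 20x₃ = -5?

n = (9, -12, -20), |n|² = 625, and n·M − (-5) = -175.
t = -175/625 = -7/25, so the foot is M − t·n = (-216, 123, -162) − (-7/25)·(9, -12, -20) = (-5337/25, 2991/25, -838/5).

(-5337/25, 2991/25, -838/5)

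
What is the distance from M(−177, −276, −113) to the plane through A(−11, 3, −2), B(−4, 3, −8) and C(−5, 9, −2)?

AB = (7, 0, −6) and AC = (6, 6, 0), so a normal is n = AB × AC = (36, −36, 42).
Then n·(−177, −276, −113) − (−588) = −594.
|n| = √(1296 + 1296 + 1764) = 66, so the distance is |-594|/66 = 9.

9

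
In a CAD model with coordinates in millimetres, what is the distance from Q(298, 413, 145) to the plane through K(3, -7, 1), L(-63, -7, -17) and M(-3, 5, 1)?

6

KL = (-66, 0, -18) and KM = (-6, 12, 0), so a normal is n = KL × KM = (216, 108, -792).
Then n·(298, 413, 145) - (-900) = -4968.
|n| = √(46656 + 11664 + 627264) = 828, so the distance is |-4968|/828 = 6.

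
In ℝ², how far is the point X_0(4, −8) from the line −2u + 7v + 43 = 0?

21/√53

d = |(-2)·4 + 7·(-8) − (-43)| / √(4 + 49) = |-21|/√53 = 21/√53.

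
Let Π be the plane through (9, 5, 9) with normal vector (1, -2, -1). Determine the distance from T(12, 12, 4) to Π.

√6

The plane has equation n·(r − (9, 5, 9)) = 0, i.e. n·r = -10.
Then n·(12, 12, 4) - (-10) = -6.
|n| = √(1 + 4 + 1) = √6, so the distance is |-6|/√6 = √6.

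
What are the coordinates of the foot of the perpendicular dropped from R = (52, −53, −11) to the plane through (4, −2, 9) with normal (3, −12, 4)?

(40, -5, -27)

n = (3, −12, 4), |n|² = 169, and n·R − 72 = 676.
t = 676/169 = 4, so the foot is R − t·n = (52, −53, −11) − 4·(3, −12, 4) = (40, −5, −27).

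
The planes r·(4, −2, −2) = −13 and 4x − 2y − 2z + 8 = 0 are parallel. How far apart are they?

With common normal n = (4, −2, −2) (|n| = 2√6), the distance is |(-13) − (-8)|/|n| = 5/(2√6).

5√6/12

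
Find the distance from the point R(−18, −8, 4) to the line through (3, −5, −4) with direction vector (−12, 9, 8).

Direction vector d = (−12, 9, 8).
AP = (−21, −3, 8); AP·d = 289, |AP|² = 514, |d|² = 289.
distance² = |AP|² − (AP·d)²/|d|² = 514 − 83521/289 = 225, so the distance is 15.

15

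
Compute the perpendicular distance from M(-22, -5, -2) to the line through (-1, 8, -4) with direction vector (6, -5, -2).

3√61

Direction vector d = (6, -5, -2).
AP = (-21, -13, 2); AP·d = -65, |AP|² = 614, |d|² = 65.
distance² = |AP|² − (AP·d)²/|d|² = 614 − 4225/65 = 549, so the distance is 3√61.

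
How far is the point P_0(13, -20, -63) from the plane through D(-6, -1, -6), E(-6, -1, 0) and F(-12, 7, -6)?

DE = (0, 0, 6) and DF = (-6, 8, 0), so a normal is n = DE × DF = (-48, -36, 0).
Then n·(13, -20, -63) - 324 = -228.
|n| = √(2304 + 1296 + 0) = 60, so the distance is |-228|/60 = 19/5.

19/5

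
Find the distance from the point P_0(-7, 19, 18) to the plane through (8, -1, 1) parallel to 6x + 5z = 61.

5√61/61

Parallel planes share the normal n = (6, 0, 5); since (8, -1, 1) lies on the plane, its equation is 6x + 5z = 53.
Then n·(-7, 19, 18) - 53 = -5.
|n| = √(36 + 0 + 25) = √61, so the distance is |-5|/√61 = 5√61/61.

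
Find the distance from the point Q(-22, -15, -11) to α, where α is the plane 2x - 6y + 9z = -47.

d = |2·(-22) + (-6)·(-15) + 9·(-11) − (-47)| / √(4 + 36 + 81) = |-6| / 11 = 6/11.

6/11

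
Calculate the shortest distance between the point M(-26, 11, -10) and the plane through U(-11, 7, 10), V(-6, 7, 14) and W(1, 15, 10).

UV = (5, 0, 4) and UW = (12, 8, 0), so a normal is n = UV × UW = (-32, 48, 40).
d = |(-32)·(-26) + 48·11 + 40·(-10) − 1088| / √(1024 + 2304 + 1600) = |-128| / (8√77) = 16/√77.

16/√77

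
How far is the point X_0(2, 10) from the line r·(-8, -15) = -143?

The normal to the line is n = (-8, -15) with |n| = 17.
|n·X_0 − (-143)| = |-166 − (-143)| = 23, so the distance is 23/17.

23/17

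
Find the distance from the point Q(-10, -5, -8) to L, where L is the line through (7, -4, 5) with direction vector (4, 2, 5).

Direction vector d = (4, 2, 5).
AP = (-17, -1, -13), and AP × d = (21, 33, -30).
|AP × d|² = 2430 and |d|² = 45, so the distance is √(2430/45) = √54 = 3√6.

3√6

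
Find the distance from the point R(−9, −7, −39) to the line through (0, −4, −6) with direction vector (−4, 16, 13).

Direction vector d = (−4, 16, 13).
AP = (−9, −3, −33), and AP × d = (489, 249, −156).
|AP × d|² = 325458 and |d|² = 441, so the distance is √(325458/441) = √738 = 3√82.

3√82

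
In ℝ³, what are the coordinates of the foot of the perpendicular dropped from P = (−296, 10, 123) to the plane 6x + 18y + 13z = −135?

The perpendicular from P has direction n = (6, 18, 13): r = (−296, 10, 123) + μ(6, 18, 13).
Substitute into the plane: n·(P + μn) = -135 gives 3 + 529μ = -135, so μ = -6/23.
Foot = (−296, 10, 123) + (-6/23)·(6, 18, 13) = (−6844/23, 122/23, 2751/23).

(-6844/23, 122/23, 2751/23)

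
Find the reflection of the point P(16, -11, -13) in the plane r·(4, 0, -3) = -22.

(-24, -11, 17)

n = (4, 0, -3), |n|² = 25, n·P − (-22) = 125, so t = 125/25 = 5.
Foot F = P − 5·n = (-4, -11, 2); the reflection is 2F − P = (-24, -11, 17).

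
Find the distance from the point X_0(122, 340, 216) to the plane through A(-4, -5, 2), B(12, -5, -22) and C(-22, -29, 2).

7

AB = (16, 0, -24) and AC = (-18, -24, 0), so a normal is n = AB × AC = (-576, 432, -384).
Then n·(122, 340, 216) - (-624) = -5712.
|n| = √(331776 + 186624 + 147456) = 816, so the distance is |-5712|/816 = 7.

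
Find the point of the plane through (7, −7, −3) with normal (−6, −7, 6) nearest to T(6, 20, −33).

(-12, -1, -15)

The perpendicular from T has direction n = (−6, −7, 6): r = (6, 20, −33) + μ(−6, −7, 6).
Substitute into the plane: n·(T + μn) = -11 gives -374 + 121μ = -11, so μ = 3.
Foot = (6, 20, −33) + 3·(−6, −7, 6) = (−12, −1, −15).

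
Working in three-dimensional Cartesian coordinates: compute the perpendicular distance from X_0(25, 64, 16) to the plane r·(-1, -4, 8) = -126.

n = (-1, -4, 8); n·P − (-126) = -27; |n| = 9; distance = 27/9 = 3.

3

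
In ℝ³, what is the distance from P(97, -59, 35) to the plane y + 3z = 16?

Normal vector n = (0, 1, 3), and n·(97, -59, 35) - 16 = 30.
|n| = √(0 + 1 + 9) = √10, so the distance is |30|/√10 = 3√10.

3√10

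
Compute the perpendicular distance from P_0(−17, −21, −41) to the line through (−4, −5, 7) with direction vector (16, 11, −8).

Direction vector d = (16, 11, −8).
AP = (−13, −16, −48); AP·d = 0, |AP|² = 2729, |d|² = 441.
distance² = |AP|² − (AP·d)²/|d|² = 2729 − 0/441 = 2729, so the distance is √2729.

√2729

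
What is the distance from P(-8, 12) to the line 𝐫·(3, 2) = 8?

8√13/13

The normal to the line is n = (3, 2) with |n| = √13.
|n·P − 8| = |0 − 8| = 8, so the distance is 8/√13 = 8√13/13.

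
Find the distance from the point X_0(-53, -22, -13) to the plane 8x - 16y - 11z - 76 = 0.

Normal vector n = (8, -16, -11), and n·(-53, -22, -13) - 76 = -5.
|n| = √(64 + 256 + 121) = 21, so the distance is |-5|/21 = 5/21.

5/21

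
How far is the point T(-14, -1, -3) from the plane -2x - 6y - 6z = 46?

d = |(-2)·(-14) + (-6)·(-1) + (-6)·(-3) − 46| / √(4 + 36 + 36) = |6| / (2√19) = 3√19/19.

3√19/19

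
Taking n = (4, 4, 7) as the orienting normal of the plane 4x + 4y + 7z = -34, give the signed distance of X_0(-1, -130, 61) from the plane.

n·X_0 − (-34) = -63.
|n| = 9, so the signed distance is -63/9 = -7.

-7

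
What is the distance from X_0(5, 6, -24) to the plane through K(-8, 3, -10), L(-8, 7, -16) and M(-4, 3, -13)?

1/√61

KL = (0, 4, -6) and KM = (4, 0, -3), so a normal is n = KL × KM = (-12, -24, -16).
Then n·(5, 6, -24) - 184 = -4.
|n| = √(144 + 576 + 256) = 4√61, so the distance is |-4|/(4√61) = 1/√61.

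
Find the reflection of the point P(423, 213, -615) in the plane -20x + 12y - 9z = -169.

(2051/5, 5517/25, -15519/25)

n = (-20, 12, -9), |n|² = 625, n·P − (-169) = -200, so t = -200/625 = -8/25.
Foot F = P − (-8/25)·n = (2083/5, 5421/25, -15447/25); the reflection is 2F − P = (2051/5, 5517/25, -15519/25).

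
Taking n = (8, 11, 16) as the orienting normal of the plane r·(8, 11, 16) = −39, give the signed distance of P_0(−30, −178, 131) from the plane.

-3

n·P_0 − (-39) = -63.
|n| = 21, so the signed distance is -63/21 = -3.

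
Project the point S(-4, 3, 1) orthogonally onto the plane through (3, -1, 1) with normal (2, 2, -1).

(-8/3, 13/3, 1/3)

n = (2, 2, -1), |n|² = 9, and n·S − 3 = -6.
t = -6/9 = -2/3, so the foot is S − t·n = (-4, 3, 1) − (-2/3)·(2, 2, -1) = (-8/3, 13/3, 1/3).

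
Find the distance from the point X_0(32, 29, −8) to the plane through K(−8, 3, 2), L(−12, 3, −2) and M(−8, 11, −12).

KL = (−4, 0, −4) and KM = (0, 8, −14), so a normal is n = KL × KM = (32, −56, −32).
Then n·(32, 29, −8) − (−488) = 144.
|n| = √(1024 + 3136 + 1024) = 72, so the distance is |144|/72 = 2.

2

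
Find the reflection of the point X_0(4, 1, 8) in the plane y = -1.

With n = (0, 1, 0), the signed offset is (n·X_0 − (-1))/|n|² = 2/1 = 2.
X_0' = X_0 − 2t·n = (4, 1, 8) − 4·(0, 1, 0) = (4, -3, 8).

(4, -3, 8)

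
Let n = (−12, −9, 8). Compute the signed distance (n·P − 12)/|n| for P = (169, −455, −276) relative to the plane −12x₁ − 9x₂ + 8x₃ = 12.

n·P − 12 = -153.
|n| = 17, so the signed distance is -153/17 = -9.

-9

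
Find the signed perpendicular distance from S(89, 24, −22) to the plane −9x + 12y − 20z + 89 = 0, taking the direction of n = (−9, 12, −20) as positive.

16/25

n·S − (-89) = 16.
|n| = 25, so the signed distance is 16/25.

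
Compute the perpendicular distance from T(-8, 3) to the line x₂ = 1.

The normal to the line is n = (0, 1) with |n| = 1.
|n·T − 1| = |3 − 1| = 2, so the distance is 2/1 = 2.

2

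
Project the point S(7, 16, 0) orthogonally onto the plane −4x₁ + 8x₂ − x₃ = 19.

The perpendicular from S has direction n = (−4, 8, −1): r = (7, 16, 0) + λ(−4, 8, −1).
Substitute into the plane: n·(S + λn) = 19 gives 100 + 81λ = 19, so λ = -1.
Foot = (7, 16, 0) + (-1)·(−4, 8, −1) = (11, 8, 1).

(11, 8, 1)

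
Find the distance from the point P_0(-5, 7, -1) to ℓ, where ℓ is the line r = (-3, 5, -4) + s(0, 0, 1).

Direction vector d = (0, 0, 1).
AP = (-2, 2, 3), and AP × d = (2, 2, 0).
|AP × d|² = 8 and |d|² = 1, so the distance is √8 = 2√2.

2√2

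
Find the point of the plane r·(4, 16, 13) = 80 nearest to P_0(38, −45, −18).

The perpendicular from P_0 has direction n = (4, 16, 13): r = (38, −45, −18) + t(4, 16, 13).
Substitute into the plane: n·(P_0 + tn) = 80 gives -802 + 441t = 80, so t = 2.
Foot = (38, −45, −18) + 2·(4, 16, 13) = (46, −13, 8).

(46, -13, 8)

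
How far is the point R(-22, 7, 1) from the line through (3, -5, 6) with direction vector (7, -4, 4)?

Direction vector d = (7, -4, 4).
AP = (-25, 12, -5); AP·d = -243, |AP|² = 794, |d|² = 81.
distance² = |AP|² − (AP·d)²/|d|² = 794 − 59049/81 = 65, so the distance is √65.

√65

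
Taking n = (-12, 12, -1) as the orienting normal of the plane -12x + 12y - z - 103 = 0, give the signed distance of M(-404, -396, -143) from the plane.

8

n·M − 103 = 136.
|n| = 17, so the signed distance is 136/17 = 8.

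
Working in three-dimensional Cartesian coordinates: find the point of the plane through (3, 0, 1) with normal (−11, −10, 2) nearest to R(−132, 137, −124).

n = (−11, −10, 2), |n|² = 225, and n·R − (-31) = -135.
t = -135/225 = -3/5, so the foot is R − t·n = (−132, 137, −124) − (-3/5)·(−11, −10, 2) = (−693/5, 131, −614/5).

(-693/5, 131, -614/5)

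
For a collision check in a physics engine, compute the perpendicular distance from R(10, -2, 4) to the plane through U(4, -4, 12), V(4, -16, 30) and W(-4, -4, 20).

2√17/17

UV = (0, -12, 18) and UW = (-8, 0, 8), so a normal is n = UV × UW = (-96, -144, -96).
d = |(-96)·10 + (-144)·(-2) + (-96)·4 − (-960)| / √(9216 + 20736 + 9216) = |-96| / (48√17) = 2/√17.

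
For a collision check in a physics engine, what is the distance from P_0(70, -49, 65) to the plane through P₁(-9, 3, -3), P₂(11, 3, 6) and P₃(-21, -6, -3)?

1

P₁P₂ = (20, 0, 9) and P₁P₃ = (-12, -9, 0), so a normal is n = P₁P₂ × P₁P₃ = (81, -108, -180).
n = (81, -108, -180); n·P − (-513) = -225; |n| = 225; distance = 225/225 = 1.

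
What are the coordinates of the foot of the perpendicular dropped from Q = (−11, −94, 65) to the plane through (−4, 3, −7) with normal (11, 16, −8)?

(44, -14, 25)

The perpendicular from Q has direction n = (11, 16, −8): r = (−11, −94, 65) + λ(11, 16, −8).
Substitute into the plane: n·(Q + λn) = 60 gives -2145 + 441λ = 60, so λ = 5.
Foot = (−11, −94, 65) + 5·(11, 16, −8) = (44, −14, 25).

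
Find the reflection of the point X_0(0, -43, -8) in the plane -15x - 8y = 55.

n = (-15, -8, 0), |n|² = 289, n·X_0 − 55 = 289, so t = 289/289 = 1.
Foot F = X_0 − 1·n = (15, -35, -8); the reflection is 2F − X_0 = (30, -27, -8).

(30, -27, -8)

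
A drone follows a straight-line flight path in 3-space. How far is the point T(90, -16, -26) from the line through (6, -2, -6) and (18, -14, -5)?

A direction vector is d = (12, -12, 1).
AP = (84, -14, -20); AP·d = 1156, |AP|² = 7652, |d|² = 289.
distance² = |AP|² − (AP·d)²/|d|² = 7652 − 1336336/289 = 3028, so the distance is 2√757.

2√757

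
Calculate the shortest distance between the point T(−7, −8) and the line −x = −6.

The normal to the line is n = (−1, 0) with |n| = 1.
|n·T − (-6)| = |7 − (-6)| = 13, so the distance is 13/1 = 13.

13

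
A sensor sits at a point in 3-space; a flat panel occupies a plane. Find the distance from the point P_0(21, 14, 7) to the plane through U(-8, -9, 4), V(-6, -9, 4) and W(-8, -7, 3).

UV = (2, 0, 0) and UW = (0, 2, -1), so a normal is n = UV × UW = (0, 2, 4).
d = |2·14 + 4·7 − (-2)| / √(0 + 4 + 16) = |58| / (2√5) = 29√5/5.

29/√5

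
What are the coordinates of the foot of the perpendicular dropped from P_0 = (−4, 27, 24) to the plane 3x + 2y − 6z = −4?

(2, 31, 12)

The perpendicular from P_0 has direction n = (3, 2, −6): r = (−4, 27, 24) + μ(3, 2, −6).
Substitute into the plane: n·(P_0 + μn) = -4 gives -102 + 49μ = -4, so μ = 2.
Foot = (−4, 27, 24) + 2·(3, 2, −6) = (2, 31, 12).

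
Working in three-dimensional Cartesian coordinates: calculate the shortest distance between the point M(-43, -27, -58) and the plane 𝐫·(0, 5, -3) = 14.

25/√34

n = (0, 5, -3); n·P − 14 = 25; |n| = √34; distance = 25/√34 = 25√34/34.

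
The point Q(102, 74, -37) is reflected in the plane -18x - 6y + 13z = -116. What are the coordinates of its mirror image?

(-78, 14, 93)

With n = (-18, -6, 13), the signed offset is (n·Q − (-116))/|n|² = -2645/529 = -5.
Q' = Q − 2t·n = (102, 74, -37) − (-10)·(-18, -6, 13) = (-78, 14, 93).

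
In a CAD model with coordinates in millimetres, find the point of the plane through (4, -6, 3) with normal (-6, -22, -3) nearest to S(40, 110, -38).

n = (-6, -22, -3), |n|² = 529, and n·S − 99 = -2645.
t = -2645/529 = -5, so the foot is S − t·n = (40, 110, -38) − (-5)·(-6, -22, -3) = (10, 0, -53).

(10, 0, -53)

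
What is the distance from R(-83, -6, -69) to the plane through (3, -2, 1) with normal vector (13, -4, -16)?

The plane has equation n·(r − (3, -2, 1)) = 0, i.e. n·r = 31.
d = |13·(-83) + (-4)·(-6) + (-16)·(-69) − 31| / √(169 + 16 + 256) = |18| / 21 = 6/7.

6/7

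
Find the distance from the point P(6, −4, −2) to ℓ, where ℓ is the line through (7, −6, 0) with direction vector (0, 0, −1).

√5

Direction vector d = (0, 0, −1).
AP = (−1, 2, −2); AP·d = 2, |AP|² = 9, |d|² = 1.
distance² = |AP|² − (AP·d)²/|d|² = 9 − 4/1 = 5, so the distance is √5.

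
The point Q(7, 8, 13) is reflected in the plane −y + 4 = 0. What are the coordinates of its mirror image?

(7, 0, 13)

n = (0, −1, 0), |n|² = 1, n·Q − (-4) = -4, so t = -4/1 = -4.
Foot F = Q − (-4)·n = (7, 4, 13); the reflection is 2F − Q = (7, 0, 13).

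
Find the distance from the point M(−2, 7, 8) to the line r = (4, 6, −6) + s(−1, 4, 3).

√129

Direction vector d = (−1, 4, 3).
AP = (−6, 1, 14); AP·d = 52, |AP|² = 233, |d|² = 26.
distance² = |AP|² − (AP·d)²/|d|² = 233 − 2704/26 = 129, so the distance is √129.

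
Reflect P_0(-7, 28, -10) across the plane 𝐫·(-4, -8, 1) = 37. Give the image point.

(-31, -20, -4)

With n = (-4, -8, 1), the signed offset is (n·P_0 − 37)/|n|² = -243/81 = -3.
P_0' = P_0 − 2t·n = (-7, 28, -10) − (-6)·(-4, -8, 1) = (-31, -20, -4).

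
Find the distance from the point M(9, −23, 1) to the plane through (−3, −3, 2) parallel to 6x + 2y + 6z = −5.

13√19/19

Parallel planes share the normal n = (6, 2, 6); since (−3, −3, 2) lies on the plane, its equation is 6x + 2y + 6z = -12.
Then n·(9, −23, 1) − (−12) = 26.
|n| = √(36 + 4 + 36) = 2√19, so the distance is |26|/(2√19) = 13/√19.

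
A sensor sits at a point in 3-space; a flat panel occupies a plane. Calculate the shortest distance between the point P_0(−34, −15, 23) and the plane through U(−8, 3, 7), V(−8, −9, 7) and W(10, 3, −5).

UV = (0, −12, 0) and UW = (18, 0, −12), so a normal is n = UV × UW = (144, 0, 216).
Then n·(−34, −15, 23) − 360 = −288.
|n| = √(20736 + 0 + 46656) = 72√13, so the distance is |-288|/(72√13) = 4√13/13.

4√13/13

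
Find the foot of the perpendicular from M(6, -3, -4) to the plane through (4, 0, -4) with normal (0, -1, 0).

n = (0, -1, 0), |n|² = 1, and n·M − 0 = 3.
t = 3/1 = 3, so the foot is M − t·n = (6, -3, -4) − 3·(0, -1, 0) = (6, 0, -4).

(6, 0, -4)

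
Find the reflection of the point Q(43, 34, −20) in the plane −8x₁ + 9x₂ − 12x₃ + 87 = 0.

With n = (−8, 9, −12), the signed offset is (n·Q − (-87))/|n|² = 289/289 = 1.
Q' = Q − 2t·n = (43, 34, −20) − 2·(−8, 9, −12) = (59, 16, 4).

(59, 16, 4)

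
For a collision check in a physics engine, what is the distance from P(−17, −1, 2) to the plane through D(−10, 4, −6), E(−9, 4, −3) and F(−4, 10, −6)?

14√19/19

DE = (1, 0, 3) and DF = (6, 6, 0), so a normal is n = DE × DF = (−18, 18, 6).
n = (−18, 18, 6); n·P − 216 = 84; |n| = 6√19; distance = 84/(6√19) = 14√19/19.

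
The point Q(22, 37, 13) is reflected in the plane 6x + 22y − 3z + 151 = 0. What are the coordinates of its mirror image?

n = (6, 22, −3), |n|² = 529, n·Q − (-151) = 1058, so t = 1058/529 = 2.
Foot F = Q − 2·n = (10, −7, 19); the reflection is 2F − Q = (−2, −51, 25).

(-2, -51, 25)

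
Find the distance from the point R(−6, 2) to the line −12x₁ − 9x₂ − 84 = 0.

2

d = |(-12)·(-6) + (-9)·2 − 84| / √(144 + 81) = |-30|/15 = 2.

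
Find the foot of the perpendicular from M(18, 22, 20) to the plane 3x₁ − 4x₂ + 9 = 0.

n = (3, −4, 0), |n|² = 25, and n·M − (-9) = -25.
t = -25/25 = -1, so the foot is M − t·n = (18, 22, 20) − (-1)·(3, −4, 0) = (21, 18, 20).

(21, 18, 20)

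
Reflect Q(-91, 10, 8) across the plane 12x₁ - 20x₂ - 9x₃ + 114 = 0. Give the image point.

(-43, -70, -28)

n = (12, -20, -9), |n|² = 625, n·Q − (-114) = -1250, so t = -1250/625 = -2.
Foot F = Q − (-2)·n = (-67, -30, -10); the reflection is 2F − Q = (-43, -70, -28).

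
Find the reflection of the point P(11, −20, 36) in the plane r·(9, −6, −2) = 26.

(-7, -8, 40)

n = (9, −6, −2), |n|² = 121, n·P − 26 = 121, so t = 121/121 = 1.
Foot F = P − 1·n = (2, −14, 38); the reflection is 2F − P = (−7, −8, 40).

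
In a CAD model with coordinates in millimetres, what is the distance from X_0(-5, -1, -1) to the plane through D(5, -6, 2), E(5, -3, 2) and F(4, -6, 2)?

DE = (0, 3, 0) and DF = (-1, 0, 0), so a normal is n = DE × DF = (0, 0, 3).
n = (0, 0, 3); n·P − 6 = -9; |n| = 3; distance = 9/3 = 3.

3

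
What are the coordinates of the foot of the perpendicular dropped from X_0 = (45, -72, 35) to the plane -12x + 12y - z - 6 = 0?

The perpendicular from X_0 has direction n = (-12, 12, -1): r = (45, -72, 35) + λ(-12, 12, -1).
Substitute into the plane: n·(X_0 + λn) = 6 gives -1439 + 289λ = 6, so λ = 5.
Foot = (45, -72, 35) + 5·(-12, 12, -1) = (-15, -12, 30).

(-15, -12, 30)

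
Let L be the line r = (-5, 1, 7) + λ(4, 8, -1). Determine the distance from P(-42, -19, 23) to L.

27

Direction vector d = (4, 8, -1).
AP = (-37, -20, 16); AP·d = -324, |AP|² = 2025, |d|² = 81.
distance² = |AP|² − (AP·d)²/|d|² = 2025 − 104976/81 = 729, so the distance is 27.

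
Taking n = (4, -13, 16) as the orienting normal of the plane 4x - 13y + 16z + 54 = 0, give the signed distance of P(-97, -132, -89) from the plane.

-2

n·P − (-54) = -42.
|n| = 21, so the signed distance is -42/21 = -2.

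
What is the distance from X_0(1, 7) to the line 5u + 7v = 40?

The normal to the line is n = (5, 7) with |n| = √74.
|n·X_0 − 40| = |54 − 40| = 14, so the distance is 14/√74 = 7√74/37.

14/√74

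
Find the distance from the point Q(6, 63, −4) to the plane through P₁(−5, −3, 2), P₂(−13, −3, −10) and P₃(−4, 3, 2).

24/√53

P₁P₂ = (−8, 0, −12) and P₁P₃ = (1, 6, 0), so a normal is n = P₁P₂ × P₁P₃ = (72, −12, −48).
d = |72·6 + (-12)·63 + (-48)·(-4) − (-420)| / √(5184 + 144 + 2304) = |288| / (12√53) = 24√53/53.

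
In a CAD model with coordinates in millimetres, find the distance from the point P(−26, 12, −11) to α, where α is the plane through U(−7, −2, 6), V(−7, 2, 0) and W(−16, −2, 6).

UV = (0, 4, −6) and UW = (−9, 0, 0), so a normal is n = UV × UW = (0, 54, 36).
Then n·(−26, 12, −11) − 108 = 144.
|n| = √(0 + 2916 + 1296) = 18√13, so the distance is |144|/(18√13) = 8/√13.

8/√13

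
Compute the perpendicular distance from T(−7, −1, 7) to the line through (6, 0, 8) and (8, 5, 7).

√141

A direction vector is d = (2, 5, −1).
AP = (−13, −1, −1), and AP × d = (6, −15, −63).
|AP × d|² = 4230 and |d|² = 30, so the distance is √(4230/30) = √141.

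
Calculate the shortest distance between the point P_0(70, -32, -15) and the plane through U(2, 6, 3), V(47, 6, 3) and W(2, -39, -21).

UV = (45, 0, 0) and UW = (0, -45, -24), so a normal is n = UV × UW = (0, 1080, -2025).
n = (0, 1080, -2025); n·P − 405 = -4590; |n| = 2295; distance = 4590/2295 = 2.

2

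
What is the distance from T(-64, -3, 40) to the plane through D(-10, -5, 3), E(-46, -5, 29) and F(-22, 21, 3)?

24/23

DE = (-36, 0, 26) and DF = (-12, 26, 0), so a normal is n = DE × DF = (-676, -312, -936).
Then n·(-64, -3, 40) - 5512 = 1248.
|n| = √(456976 + 97344 + 876096) = 1196, so the distance is |1248|/1196 = 24/23.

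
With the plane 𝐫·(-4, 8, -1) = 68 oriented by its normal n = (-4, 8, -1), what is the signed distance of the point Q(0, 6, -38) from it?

2

n·Q − 68 = 18.
|n| = 9, so the signed distance is 18/9 = 2.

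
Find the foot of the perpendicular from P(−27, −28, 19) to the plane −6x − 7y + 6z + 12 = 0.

n = (−6, −7, 6), |n|² = 121, and n·P − (-12) = 484.
t = 484/121 = 4, so the foot is P − t·n = (−27, −28, 19) − 4·(−6, −7, 6) = (−3, 0, −5).

(-3, 0, -5)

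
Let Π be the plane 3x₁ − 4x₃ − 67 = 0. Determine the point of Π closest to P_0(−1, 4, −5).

n = (3, 0, −4), |n|² = 25, and n·P_0 − 67 = -50.
t = -50/25 = -2, so the foot is P_0 − t·n = (−1, 4, −5) − (-2)·(3, 0, −4) = (5, 4, −13).

(5, 4, -13)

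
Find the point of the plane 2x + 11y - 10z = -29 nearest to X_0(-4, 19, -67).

The perpendicular from X_0 has direction n = (2, 11, -10): r = (-4, 19, -67) + λ(2, 11, -10).
Substitute into the plane: n·(X_0 + λn) = -29 gives 871 + 225λ = -29, so λ = -4.
Foot = (-4, 19, -67) + (-4)·(2, 11, -10) = (-12, -25, -27).

(-12, -25, -27)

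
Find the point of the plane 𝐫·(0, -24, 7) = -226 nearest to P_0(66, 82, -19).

n = (0, -24, 7), |n|² = 625, and n·P_0 − (-226) = -1875.
t = -1875/625 = -3, so the foot is P_0 − t·n = (66, 82, -19) − (-3)·(0, -24, 7) = (66, 10, 2).

(66, 10, 2)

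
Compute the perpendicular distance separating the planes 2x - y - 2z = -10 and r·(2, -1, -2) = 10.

With common normal n = (2, -1, -2) (|n| = 3), the distance is |(-10) − 10|/|n| = 20/3.

20/3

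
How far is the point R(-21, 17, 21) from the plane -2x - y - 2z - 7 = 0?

n = (-2, -1, -2); n·P − 7 = -24; |n| = 3; distance = 24/3 = 8.

8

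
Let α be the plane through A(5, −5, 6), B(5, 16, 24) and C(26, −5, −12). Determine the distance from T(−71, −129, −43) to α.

5

AB = (0, 21, 18) and AC = (21, 0, −18), so a normal is n = AB × AC = (−378, 378, −441).
Then n·(−71, −129, −43) − (−6426) = 3465.
|n| = √(142884 + 142884 + 194481) = 693, so the distance is |3465|/693 = 5.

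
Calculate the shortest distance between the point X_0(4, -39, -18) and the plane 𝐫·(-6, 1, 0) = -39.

24/√37

Normal vector n = (-6, 1, 0), and n·(4, -39, -18) - (-39) = -24.
|n| = √(36 + 1 + 0) = √37, so the distance is |-24|/√37 = 24√37/37.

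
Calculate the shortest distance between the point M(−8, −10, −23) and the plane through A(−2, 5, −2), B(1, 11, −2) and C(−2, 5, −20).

3√5/5

AB = (3, 6, 0) and AC = (0, 0, −18), so a normal is n = AB × AC = (−108, 54, 0).
n = (−108, 54, 0); n·P − 486 = -162; |n| = 54√5; distance = 162/(54√5) = 3√5/5.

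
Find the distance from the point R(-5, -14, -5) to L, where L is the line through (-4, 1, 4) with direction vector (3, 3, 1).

Direction vector d = (3, 3, 1).
AP = (-1, -15, -9), and AP × d = (12, -26, 42).
|AP × d|² = 2584 and |d|² = 19, so the distance is √(2584/19) = √136 = 2√34.

2√34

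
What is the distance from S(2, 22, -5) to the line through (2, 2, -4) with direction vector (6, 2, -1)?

Direction vector d = (6, 2, -1).
AP = (0, 20, -1), and AP × d = (-18, -6, -120).
|AP × d|² = 14760 and |d|² = 41, so the distance is √(14760/41) = √360 = 6√10.

6√10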